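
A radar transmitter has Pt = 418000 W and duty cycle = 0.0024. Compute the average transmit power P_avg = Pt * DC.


P_avg = 418000 * 0.0024 = 1003.2 W

1003.2 W


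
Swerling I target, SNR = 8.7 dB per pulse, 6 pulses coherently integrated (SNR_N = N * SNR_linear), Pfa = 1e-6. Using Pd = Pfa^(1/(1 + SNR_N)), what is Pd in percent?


SNR_lin = 10^(8.7/10) = 7.4131
SNR_N = 6 * 7.4131 = 44.4786
1/(1 + SNR_N) = 1/45.4786 = 0.0219884
Pd = (1e-6)^0.0219884 = 0.73802
Pd = 73.8%

73.8%


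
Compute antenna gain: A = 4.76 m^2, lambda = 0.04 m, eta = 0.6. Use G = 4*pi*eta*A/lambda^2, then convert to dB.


G_linear = 4*pi*0.6*4.76/0.04^2 = 22430.97
G_dB = 10*log10(22430.97) = 43.5 dB

43.5 dB


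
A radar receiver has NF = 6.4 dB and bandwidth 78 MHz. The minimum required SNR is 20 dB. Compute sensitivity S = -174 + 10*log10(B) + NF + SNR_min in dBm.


10*log10(78000000.0) = 78.92
S = -174 + 78.92 + 6.4 + 20 = -68.7 dBm

-68.7 dBm


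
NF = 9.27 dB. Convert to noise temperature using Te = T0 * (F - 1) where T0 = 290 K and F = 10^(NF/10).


NF_lin = 10^(9.27/10) = 8.452788
Te = 290 * (8.452788 - 1) = 2161.3 K

2161.3 K


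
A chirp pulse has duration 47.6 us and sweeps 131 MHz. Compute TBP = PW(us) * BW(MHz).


TBP = 47.6 * 131 = 6235.6

6235.6


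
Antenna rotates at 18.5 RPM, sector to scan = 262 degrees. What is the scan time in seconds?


t = 262 / (18.5 * 360) * 60 = 2.36 s

2.36 s


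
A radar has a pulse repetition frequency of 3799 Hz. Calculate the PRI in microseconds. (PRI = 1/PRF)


PRI = 1/3799 = 0.0002632272 s = 263.2 us

263.2 us


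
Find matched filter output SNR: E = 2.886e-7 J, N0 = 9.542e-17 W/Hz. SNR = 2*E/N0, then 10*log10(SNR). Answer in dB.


SNR_lin = 2 * 2.886e-7 / 9.542e-17 = 6.049e9
SNR_dB = 10*log10(6.049e9) = 97.8 dB

97.8 dB


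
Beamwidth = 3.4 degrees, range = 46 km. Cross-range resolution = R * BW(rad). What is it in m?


BW_rad = 0.059341195
CR = 46000 * 0.059341195 = 2729.7 m

2729.7 m


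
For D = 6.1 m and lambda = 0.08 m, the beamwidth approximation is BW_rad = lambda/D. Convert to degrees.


BW_rad = 0.08 / 6.1 = 0.013115
BW_deg = 0.75 degrees

0.75 degrees


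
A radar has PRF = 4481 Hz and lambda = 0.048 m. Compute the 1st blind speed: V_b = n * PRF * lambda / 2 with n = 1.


V_blind = 1 * 4481 * 0.048 / 2 = 107.5 m/s

107.5 m/s


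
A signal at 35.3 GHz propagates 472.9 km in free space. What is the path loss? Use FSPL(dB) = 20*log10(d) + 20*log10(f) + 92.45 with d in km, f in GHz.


20*log10(472.9) = 53.5
20*log10(35.3) = 30.96
FSPL = 176.9 dB

176.9 dB


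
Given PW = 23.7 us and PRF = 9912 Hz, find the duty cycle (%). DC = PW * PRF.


DC = 23.7e-6 * 9912 * 100 = 23.49%

23.49%


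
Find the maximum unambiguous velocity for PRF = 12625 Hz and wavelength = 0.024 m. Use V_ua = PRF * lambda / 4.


V_ua = 12625 * 0.024 / 4 = 75.8 m/s

75.8 m/s


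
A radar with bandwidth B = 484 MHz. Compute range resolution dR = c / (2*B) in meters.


dR = 3e8 / (2 * 484000000.0) = 0.31 m

0.31 m


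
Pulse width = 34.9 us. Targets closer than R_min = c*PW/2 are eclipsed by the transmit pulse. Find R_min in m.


R_min = 3e8 * 34.9e-6 / 2 = 5235.0 m

5235.0 m


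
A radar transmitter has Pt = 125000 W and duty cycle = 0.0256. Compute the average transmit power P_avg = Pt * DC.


P_avg = 125000 * 0.0256 = 3200.0 W

3200.0 W


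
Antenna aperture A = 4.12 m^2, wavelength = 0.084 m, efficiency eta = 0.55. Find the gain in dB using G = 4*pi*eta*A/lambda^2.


G_linear = 4*pi*0.55*4.12/0.084^2 = 4035.63
G_dB = 10*log10(4035.63) = 36.1 dB

36.1 dB


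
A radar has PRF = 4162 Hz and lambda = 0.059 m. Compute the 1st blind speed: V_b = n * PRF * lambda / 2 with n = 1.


V_blind = 1 * 4162 * 0.059 / 2 = 122.8 m/s

122.8 m/s


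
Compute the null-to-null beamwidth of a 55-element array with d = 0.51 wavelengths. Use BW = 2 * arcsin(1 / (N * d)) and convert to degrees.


1/(N*d) = 1/(55*0.51) = 0.035651
BW = 2*arcsin(0.035651) = 4.1 degrees

4.1 degrees


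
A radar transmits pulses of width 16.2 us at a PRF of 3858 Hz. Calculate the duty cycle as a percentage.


DC = 16.2e-6 * 3858 * 100 = 6.25%

6.25%


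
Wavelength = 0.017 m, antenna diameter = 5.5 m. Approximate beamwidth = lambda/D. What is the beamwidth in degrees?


BW_rad = 0.017 / 5.5 = 0.003091
BW_deg = 0.18 degrees

0.18 degrees


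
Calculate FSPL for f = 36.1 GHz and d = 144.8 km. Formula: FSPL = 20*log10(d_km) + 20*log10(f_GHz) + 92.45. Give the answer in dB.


20*log10(144.8) = 43.22
20*log10(36.1) = 31.15
FSPL = 166.8 dB

166.8 dB


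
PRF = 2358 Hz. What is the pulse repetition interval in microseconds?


PRI = 1/2358 = 0.0004240882 s = 424.1 us

424.1 us


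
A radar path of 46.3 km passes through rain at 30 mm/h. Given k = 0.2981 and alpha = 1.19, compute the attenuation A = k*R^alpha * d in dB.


gamma = 0.2981 * 30^1.19 = 17.066178 dB/km
A = 17.066178 * 46.3 = 790.16 dB

790.16 dB


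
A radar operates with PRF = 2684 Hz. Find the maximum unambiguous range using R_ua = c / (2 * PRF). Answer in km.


R_ua = 3e8 / (2 * 2684) = 55886.7 m = 55.9 km

55.9 km


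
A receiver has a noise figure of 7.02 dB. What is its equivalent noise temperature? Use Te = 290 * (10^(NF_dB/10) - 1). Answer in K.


NF_lin = 10^(7.02/10) = 5.035006
Te = 290 * (5.035006 - 1) = 1170.2 K

1170.2 K


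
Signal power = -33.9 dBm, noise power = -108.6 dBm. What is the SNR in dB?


SNR = -33.9 - (-108.6) = 74.7 dB

74.7 dB


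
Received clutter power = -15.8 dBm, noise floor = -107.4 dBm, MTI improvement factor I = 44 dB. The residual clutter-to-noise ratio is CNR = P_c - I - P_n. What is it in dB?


CNR = -15.8 - 44 - (-107.4) = 47.6 dB

47.6 dB


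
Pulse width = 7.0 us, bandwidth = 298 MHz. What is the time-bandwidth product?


TBP = 7.0 * 298 = 2086.0

2086.0


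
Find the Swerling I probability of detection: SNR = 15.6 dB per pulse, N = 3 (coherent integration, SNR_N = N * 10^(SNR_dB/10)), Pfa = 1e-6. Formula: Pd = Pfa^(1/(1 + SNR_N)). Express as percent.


SNR_lin = 10^(15.6/10) = 36.30781
SNR_N = 3 * 36.30781 = 108.92343
1/(1 + SNR_N) = 1/109.92343 = 0.0090972
Pd = (1e-6)^0.0090972 = 0.88189
Pd = 88.2%

88.2%


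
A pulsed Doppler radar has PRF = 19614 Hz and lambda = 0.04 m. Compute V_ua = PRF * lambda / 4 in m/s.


V_ua = 19614 * 0.04 / 4 = 196.1 m/s

196.1 m/s


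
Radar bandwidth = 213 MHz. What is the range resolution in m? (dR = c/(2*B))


dR = 3e8 / (2 * 213000000.0) = 0.7 m

0.7 m


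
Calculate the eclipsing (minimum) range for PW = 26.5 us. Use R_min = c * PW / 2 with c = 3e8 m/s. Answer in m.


R_min = 3e8 * 26.5e-6 / 2 = 3975.0 m

3975.0 m


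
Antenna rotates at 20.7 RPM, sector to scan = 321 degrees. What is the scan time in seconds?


t = 321 / (20.7 * 360) * 60 = 2.58 s

2.58 s


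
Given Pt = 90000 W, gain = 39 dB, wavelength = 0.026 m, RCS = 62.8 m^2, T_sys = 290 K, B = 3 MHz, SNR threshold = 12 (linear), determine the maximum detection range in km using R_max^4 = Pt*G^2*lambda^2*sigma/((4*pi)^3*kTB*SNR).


G_lin = 10^(39/10) = 7943.282347
R^4 = 90000 * 7943.282347^2 * 0.026^2 * 62.8 / ((4*pi)^3 * 1.38e-23 * 290 * 3000000.0 * 12)
R^4 = 8.43218e20 m^4
R_max = (8.43218e20)^(1/4) = 170406.0 m = 170.4 km

170.4 km


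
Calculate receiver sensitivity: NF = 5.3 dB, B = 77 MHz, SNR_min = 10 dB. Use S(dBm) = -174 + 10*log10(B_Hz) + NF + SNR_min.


10*log10(77000000.0) = 78.86
S = -174 + 78.86 + 5.3 + 10 = -79.8 dBm

-79.8 dBm


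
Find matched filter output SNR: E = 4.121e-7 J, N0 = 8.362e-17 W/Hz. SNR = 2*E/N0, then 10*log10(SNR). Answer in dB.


SNR_lin = 2 * 4.121e-7 / 8.362e-17 = 9.856e9
SNR_dB = 10*log10(9.856e9) = 99.9 dB

99.9 dB


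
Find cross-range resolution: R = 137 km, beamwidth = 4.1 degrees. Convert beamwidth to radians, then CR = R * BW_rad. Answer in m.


BW_rad = 0.071558499
CR = 137000 * 0.071558499 = 9803.5 m

9803.5 m


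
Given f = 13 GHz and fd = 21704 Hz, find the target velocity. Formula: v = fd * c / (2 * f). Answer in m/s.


v = 21704 * 3e8 / (2 * 13000000000.0) = 250.4 m/s

250.4 m/s


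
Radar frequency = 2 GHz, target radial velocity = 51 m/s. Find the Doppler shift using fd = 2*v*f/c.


fd = 2 * 51 * 2000000000.0 / 3e8 = 680.0 Hz

680.0 Hz


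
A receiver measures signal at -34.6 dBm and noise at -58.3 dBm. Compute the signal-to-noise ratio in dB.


SNR = -34.6 - (-58.3) = 23.7 dB

23.7 dB


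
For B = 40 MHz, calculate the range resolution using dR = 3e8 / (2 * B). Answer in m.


dR = 3e8 / (2 * 40000000.0) = 3.75 m

3.75 m


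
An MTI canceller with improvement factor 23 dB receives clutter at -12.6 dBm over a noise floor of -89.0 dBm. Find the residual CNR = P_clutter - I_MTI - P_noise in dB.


CNR = -12.6 - 23 - (-89.0) = 53.4 dB

53.4 dB


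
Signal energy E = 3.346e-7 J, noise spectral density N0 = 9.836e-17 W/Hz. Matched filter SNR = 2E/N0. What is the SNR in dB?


SNR_lin = 2 * 3.346e-7 / 9.836e-17 = 6.804e9
SNR_dB = 10*log10(6.804e9) = 98.3 dB

98.3 dB


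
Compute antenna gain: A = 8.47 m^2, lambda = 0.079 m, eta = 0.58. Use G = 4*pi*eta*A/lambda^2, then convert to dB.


G_linear = 4*pi*0.58*8.47/0.079^2 = 9891.61
G_dB = 10*log10(9891.61) = 40.0 dB

40.0 dB


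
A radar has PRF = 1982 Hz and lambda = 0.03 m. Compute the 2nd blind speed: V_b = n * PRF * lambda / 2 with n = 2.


V_blind = 2 * 1982 * 0.03 / 2 = 59.5 m/s

59.5 m/s


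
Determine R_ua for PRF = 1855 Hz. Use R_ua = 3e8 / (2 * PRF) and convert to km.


R_ua = 3e8 / (2 * 1855) = 80862.5 m = 80.9 km

80.9 km


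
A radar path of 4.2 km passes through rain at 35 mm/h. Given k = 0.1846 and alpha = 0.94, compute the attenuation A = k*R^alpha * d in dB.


gamma = 0.1846 * 35^0.94 = 5.219822 dB/km
A = 5.219822 * 4.2 = 21.92 dB

21.92 dB


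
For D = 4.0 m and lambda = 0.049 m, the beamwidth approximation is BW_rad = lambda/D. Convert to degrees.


BW_rad = 0.049 / 4.0 = 0.01225
BW_deg = 0.7 degrees

0.7 degrees


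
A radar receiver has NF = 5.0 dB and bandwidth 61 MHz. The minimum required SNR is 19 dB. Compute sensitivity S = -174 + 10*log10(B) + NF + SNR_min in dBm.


10*log10(61000000.0) = 77.85
S = -174 + 77.85 + 5.0 + 19 = -72.1 dBm

-72.1 dBm


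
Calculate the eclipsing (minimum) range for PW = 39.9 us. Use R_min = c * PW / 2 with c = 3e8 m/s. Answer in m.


R_min = 3e8 * 39.9e-6 / 2 = 5985.0 m

5985.0 m


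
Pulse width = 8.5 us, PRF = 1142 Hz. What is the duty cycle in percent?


DC = 8.5e-6 * 1142 * 100 = 0.97%

0.97%


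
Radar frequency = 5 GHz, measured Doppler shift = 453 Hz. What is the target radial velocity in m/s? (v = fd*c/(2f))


v = 453 * 3e8 / (2 * 5000000000.0) = 13.6 m/s

13.6 m/s


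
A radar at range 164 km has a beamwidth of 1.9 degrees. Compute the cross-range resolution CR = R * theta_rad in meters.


BW_rad = 0.033161256
CR = 164000 * 0.033161256 = 5438.4 m

5438.4 m


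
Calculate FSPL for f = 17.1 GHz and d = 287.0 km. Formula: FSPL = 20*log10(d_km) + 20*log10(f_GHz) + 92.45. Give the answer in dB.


20*log10(287.0) = 49.16
20*log10(17.1) = 24.66
FSPL = 166.3 dB

166.3 dB


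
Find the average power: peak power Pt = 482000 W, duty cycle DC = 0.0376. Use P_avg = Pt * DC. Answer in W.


P_avg = 482000 * 0.0376 = 18123.2 W

18123.2 W


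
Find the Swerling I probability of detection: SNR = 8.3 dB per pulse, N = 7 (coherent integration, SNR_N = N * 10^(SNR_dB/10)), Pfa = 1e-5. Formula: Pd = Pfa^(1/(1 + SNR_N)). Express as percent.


SNR_lin = 10^(8.3/10) = 6.76083
SNR_N = 7 * 6.76083 = 47.32581
1/(1 + SNR_N) = 1/48.32581 = 0.0206929
Pd = (1e-5)^0.0206929 = 0.78802
Pd = 78.8%

78.8%


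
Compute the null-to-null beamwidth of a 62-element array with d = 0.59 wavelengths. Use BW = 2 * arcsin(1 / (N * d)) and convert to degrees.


1/(N*d) = 1/(62*0.59) = 0.027337
BW = 2*arcsin(0.027337) = 3.1 degrees

3.1 degrees


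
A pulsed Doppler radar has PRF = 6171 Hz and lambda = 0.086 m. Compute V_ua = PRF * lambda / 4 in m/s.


V_ua = 6171 * 0.086 / 4 = 132.7 m/s

132.7 m/s


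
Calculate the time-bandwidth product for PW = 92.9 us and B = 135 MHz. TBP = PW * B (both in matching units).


TBP = 92.9 * 135 = 12541.5

12541.5


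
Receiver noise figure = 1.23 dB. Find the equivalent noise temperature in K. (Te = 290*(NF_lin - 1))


NF_lin = 10^(1.23/10) = 1.327394
Te = 290 * (1.327394 - 1) = 94.9 K

94.9 K


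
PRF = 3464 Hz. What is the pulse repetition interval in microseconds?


PRI = 1/3464 = 0.0002886836 s = 288.7 us

288.7 us


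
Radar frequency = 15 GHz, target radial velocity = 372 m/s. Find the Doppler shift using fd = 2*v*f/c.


fd = 2 * 372 * 15000000000.0 / 3e8 = 37200.0 Hz

37200.0 Hz


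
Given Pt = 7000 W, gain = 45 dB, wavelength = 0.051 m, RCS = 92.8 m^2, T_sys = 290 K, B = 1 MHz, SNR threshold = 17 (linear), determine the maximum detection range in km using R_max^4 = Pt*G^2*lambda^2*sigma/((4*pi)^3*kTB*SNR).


G_lin = 10^(45/10) = 31622.776602
R^4 = 7000 * 31622.776602^2 * 0.051^2 * 92.8 / ((4*pi)^3 * 1.38e-23 * 290 * 1000000.0 * 17)
R^4 = 1.2515e22 m^4
R_max = (1.2515e22)^(1/4) = 334470.4 m = 334.5 km

334.5 km


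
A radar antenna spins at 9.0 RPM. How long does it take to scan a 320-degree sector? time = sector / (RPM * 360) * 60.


t = 320 / (9.0 * 360) * 60 = 5.93 s

5.93 s


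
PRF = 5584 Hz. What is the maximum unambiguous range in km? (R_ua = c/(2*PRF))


R_ua = 3e8 / (2 * 5584) = 26862.5 m = 26.9 km

26.9 km


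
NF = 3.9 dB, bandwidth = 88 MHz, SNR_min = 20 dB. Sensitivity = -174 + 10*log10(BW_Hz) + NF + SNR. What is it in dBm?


10*log10(88000000.0) = 79.44
S = -174 + 79.44 + 3.9 + 20 = -70.7 dBm

-70.7 dBm


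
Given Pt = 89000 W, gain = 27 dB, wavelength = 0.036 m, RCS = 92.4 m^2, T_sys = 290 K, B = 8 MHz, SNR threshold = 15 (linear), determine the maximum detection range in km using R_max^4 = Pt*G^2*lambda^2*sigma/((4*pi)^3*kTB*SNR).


G_lin = 10^(27/10) = 501.187234
R^4 = 89000 * 501.187234^2 * 0.036^2 * 92.4 / ((4*pi)^3 * 1.38e-23 * 290 * 8000000.0 * 15)
R^4 = 2.80918e18 m^4
R_max = (2.80918e18)^(1/4) = 40939.7 m = 40.9 km

40.9 km


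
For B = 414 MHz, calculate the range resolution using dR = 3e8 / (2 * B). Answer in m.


dR = 3e8 / (2 * 414000000.0) = 0.36 m

0.36 m


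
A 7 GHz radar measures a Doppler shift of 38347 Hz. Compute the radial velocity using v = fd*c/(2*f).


v = 38347 * 3e8 / (2 * 7000000000.0) = 821.7 m/s

821.7 m/s


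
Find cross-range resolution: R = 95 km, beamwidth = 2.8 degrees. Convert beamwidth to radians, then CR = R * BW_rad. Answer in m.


BW_rad = 0.048869219
CR = 95000 * 0.048869219 = 4642.6 m

4642.6 m


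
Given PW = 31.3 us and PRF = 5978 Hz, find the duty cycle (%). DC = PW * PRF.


DC = 31.3e-6 * 5978 * 100 = 18.71%

18.71%


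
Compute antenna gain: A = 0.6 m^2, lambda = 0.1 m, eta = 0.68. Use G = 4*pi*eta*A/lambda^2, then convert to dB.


G_linear = 4*pi*0.68*0.6/0.1^2 = 512.71
G_dB = 10*log10(512.71) = 27.1 dB

27.1 dB


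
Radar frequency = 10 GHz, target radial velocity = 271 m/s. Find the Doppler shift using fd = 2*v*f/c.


fd = 2 * 271 * 10000000000.0 / 3e8 = 18066.7 Hz

18066.7 Hz


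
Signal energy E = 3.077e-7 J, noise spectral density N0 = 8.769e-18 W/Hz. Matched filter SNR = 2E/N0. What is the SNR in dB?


SNR_lin = 2 * 3.077e-7 / 8.769e-18 = 7.018e10
SNR_dB = 10*log10(7.018e10) = 108.5 dB

108.5 dB


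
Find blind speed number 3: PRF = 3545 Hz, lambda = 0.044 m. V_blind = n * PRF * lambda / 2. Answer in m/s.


V_blind = 3 * 3545 * 0.044 / 2 = 234.0 m/s

234.0 m/s


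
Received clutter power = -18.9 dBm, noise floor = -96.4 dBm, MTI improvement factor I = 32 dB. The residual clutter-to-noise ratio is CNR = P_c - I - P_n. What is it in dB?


CNR = -18.9 - 32 - (-96.4) = 45.5 dB

45.5 dB


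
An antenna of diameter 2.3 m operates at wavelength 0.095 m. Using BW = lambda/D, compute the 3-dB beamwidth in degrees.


BW_rad = 0.095 / 2.3 = 0.041304
BW_deg = 2.37 degrees

2.37 degrees


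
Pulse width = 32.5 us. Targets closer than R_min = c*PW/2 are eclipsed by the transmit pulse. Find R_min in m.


R_min = 3e8 * 32.5e-6 / 2 = 4875.0 m

4875.0 m


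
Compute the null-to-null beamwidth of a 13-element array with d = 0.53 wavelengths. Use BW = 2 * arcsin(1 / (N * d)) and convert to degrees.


1/(N*d) = 1/(13*0.53) = 0.145138
BW = 2*arcsin(0.145138) = 16.7 degrees

16.7 degrees


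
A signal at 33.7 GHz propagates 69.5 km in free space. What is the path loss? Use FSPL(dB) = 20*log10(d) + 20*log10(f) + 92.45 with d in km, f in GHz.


20*log10(69.5) = 36.84
20*log10(33.7) = 30.55
FSPL = 159.8 dB

159.8 dB


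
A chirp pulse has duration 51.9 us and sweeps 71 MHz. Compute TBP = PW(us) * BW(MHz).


TBP = 51.9 * 71 = 3684.9

3684.9


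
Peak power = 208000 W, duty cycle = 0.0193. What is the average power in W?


P_avg = 208000 * 0.0193 = 4014.4 W

4014.4 W


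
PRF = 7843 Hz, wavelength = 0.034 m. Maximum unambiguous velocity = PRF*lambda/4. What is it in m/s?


V_ua = 7843 * 0.034 / 4 = 66.7 m/s

66.7 m/s


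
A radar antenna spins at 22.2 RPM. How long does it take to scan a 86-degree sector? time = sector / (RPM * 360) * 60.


t = 86 / (22.2 * 360) * 60 = 0.65 s

0.65 s


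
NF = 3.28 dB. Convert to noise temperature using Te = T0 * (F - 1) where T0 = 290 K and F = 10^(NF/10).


NF_lin = 10^(3.28/10) = 2.128139
Te = 290 * (2.128139 - 1) = 327.2 K

327.2 K


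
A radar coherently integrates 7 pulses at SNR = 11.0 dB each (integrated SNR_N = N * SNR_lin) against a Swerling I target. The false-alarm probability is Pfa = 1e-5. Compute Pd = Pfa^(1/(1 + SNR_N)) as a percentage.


SNR_lin = 10^(11.0/10) = 12.58925
SNR_N = 7 * 12.58925 = 88.12475
1/(1 + SNR_N) = 1/89.12475 = 0.0112202
Pd = (1e-5)^0.0112202 = 0.87882
Pd = 87.9%

87.9%


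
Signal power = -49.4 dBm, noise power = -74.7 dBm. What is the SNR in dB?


SNR = -49.4 - (-74.7) = 25.3 dB

25.3 dB


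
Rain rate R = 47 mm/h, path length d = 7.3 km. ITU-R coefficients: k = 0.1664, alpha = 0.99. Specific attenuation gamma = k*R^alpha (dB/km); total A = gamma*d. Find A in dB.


gamma = 0.1664 * 47^0.99 = 7.525411 dB/km
A = 7.525411 * 7.3 = 54.94 dB

54.94 dB


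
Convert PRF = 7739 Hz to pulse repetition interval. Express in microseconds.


PRI = 1/7739 = 0.0001292157 s = 129.2 us

129.2 us


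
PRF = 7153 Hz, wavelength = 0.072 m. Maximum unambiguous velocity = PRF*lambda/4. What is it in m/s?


V_ua = 7153 * 0.072 / 4 = 128.8 m/s

128.8 m/s


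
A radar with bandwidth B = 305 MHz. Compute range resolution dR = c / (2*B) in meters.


dR = 3e8 / (2 * 305000000.0) = 0.49 m

0.49 m


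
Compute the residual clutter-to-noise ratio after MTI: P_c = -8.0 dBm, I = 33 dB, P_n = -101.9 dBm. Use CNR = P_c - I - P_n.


CNR = -8.0 - 33 - (-101.9) = 60.9 dB

60.9 dB


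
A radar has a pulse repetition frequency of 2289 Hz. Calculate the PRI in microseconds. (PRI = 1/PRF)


PRI = 1/2289 = 0.000436872 s = 436.9 us

436.9 us


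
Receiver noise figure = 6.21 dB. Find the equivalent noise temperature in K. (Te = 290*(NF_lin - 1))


NF_lin = 10^(6.21/10) = 4.178304
Te = 290 * (4.178304 - 1) = 921.7 K

921.7 K


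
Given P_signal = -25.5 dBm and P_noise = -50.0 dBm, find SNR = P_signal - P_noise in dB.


SNR = -25.5 - (-50.0) = 24.5 dB

24.5 dB


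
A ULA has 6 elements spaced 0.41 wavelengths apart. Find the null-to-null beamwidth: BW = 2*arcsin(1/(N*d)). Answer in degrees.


1/(N*d) = 1/(6*0.41) = 0.406504
BW = 2*arcsin(0.406504) = 48.0 degrees

48.0 degrees


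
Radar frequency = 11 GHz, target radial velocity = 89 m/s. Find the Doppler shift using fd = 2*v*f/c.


fd = 2 * 89 * 11000000000.0 / 3e8 = 6526.7 Hz

6526.7 Hz


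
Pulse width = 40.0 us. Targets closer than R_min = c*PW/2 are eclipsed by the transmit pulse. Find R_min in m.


R_min = 3e8 * 40.0e-6 / 2 = 6000.0 m

6000.0 m


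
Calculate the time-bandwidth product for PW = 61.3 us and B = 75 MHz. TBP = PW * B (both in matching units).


TBP = 61.3 * 75 = 4597.5

4597.5


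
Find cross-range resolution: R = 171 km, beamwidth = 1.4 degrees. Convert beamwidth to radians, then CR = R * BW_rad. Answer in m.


BW_rad = 0.02443461
CR = 171000 * 0.02443461 = 4178.3 m

4178.3 m


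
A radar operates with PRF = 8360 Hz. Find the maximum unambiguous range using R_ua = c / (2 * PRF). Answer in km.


R_ua = 3e8 / (2 * 8360) = 17942.6 m = 17.9 km

17.9 km


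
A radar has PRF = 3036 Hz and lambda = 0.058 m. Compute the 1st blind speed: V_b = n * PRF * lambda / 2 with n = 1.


V_blind = 1 * 3036 * 0.058 / 2 = 88.0 m/s

88.0 m/s


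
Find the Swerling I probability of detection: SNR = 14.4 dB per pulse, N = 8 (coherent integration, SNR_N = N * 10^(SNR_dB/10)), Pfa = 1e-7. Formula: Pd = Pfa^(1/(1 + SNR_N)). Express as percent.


SNR_lin = 10^(14.4/10) = 27.54229
SNR_N = 8 * 27.54229 = 220.33832
1/(1 + SNR_N) = 1/221.33832 = 0.004518
Pd = (1e-7)^0.004518 = 0.92977
Pd = 93.0%

93.0%


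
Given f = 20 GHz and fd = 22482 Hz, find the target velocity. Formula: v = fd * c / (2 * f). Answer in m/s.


v = 22482 * 3e8 / (2 * 20000000000.0) = 168.6 m/s

168.6 m/s


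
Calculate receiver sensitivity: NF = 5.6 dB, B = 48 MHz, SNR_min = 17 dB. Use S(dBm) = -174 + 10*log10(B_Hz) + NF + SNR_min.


10*log10(48000000.0) = 76.81
S = -174 + 76.81 + 5.6 + 17 = -74.6 dBm

-74.6 dBm


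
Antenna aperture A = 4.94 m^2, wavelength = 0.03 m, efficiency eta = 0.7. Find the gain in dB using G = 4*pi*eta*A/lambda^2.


G_linear = 4*pi*0.7*4.94/0.03^2 = 48282.79
G_dB = 10*log10(48282.79) = 46.8 dB

46.8 dB


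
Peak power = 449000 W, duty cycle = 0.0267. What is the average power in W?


P_avg = 449000 * 0.0267 = 11988.3 W

11988.3 W


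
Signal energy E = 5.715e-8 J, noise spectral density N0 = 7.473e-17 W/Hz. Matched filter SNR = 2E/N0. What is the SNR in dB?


SNR_lin = 2 * 5.715e-8 / 7.473e-17 = 1.53e9
SNR_dB = 10*log10(1.53e9) = 91.8 dB

91.8 dB


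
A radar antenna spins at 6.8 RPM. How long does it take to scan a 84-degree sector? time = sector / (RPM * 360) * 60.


t = 84 / (6.8 * 360) * 60 = 2.06 s

2.06 s


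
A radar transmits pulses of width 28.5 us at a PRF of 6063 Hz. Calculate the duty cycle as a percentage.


DC = 28.5e-6 * 6063 * 100 = 17.28%

17.28%


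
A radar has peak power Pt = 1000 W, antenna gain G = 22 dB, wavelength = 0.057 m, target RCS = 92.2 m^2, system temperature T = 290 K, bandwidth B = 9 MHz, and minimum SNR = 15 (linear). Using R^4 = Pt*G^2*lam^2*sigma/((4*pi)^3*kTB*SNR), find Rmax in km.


G_lin = 10^(22/10) = 158.489319
R^4 = 1000 * 158.489319^2 * 0.057^2 * 92.2 / ((4*pi)^3 * 1.38e-23 * 290 * 9000000.0 * 15)
R^4 = 7.01843e15 m^4
R_max = (7.01843e15)^(1/4) = 9152.9 m = 9.2 km

9.2 km


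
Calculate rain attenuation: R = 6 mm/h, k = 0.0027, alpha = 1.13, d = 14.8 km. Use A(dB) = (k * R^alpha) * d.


gamma = 0.0027 * 6^1.13 = 0.020449 dB/km
A = 0.020449 * 14.8 = 0.3 dB

0.3 dB


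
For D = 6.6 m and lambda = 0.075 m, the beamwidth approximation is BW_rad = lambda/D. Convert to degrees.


BW_rad = 0.075 / 6.6 = 0.011364
BW_deg = 0.65 degrees

0.65 degrees


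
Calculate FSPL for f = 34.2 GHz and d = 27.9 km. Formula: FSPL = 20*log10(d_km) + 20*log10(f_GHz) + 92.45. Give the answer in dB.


20*log10(27.9) = 28.91
20*log10(34.2) = 30.68
FSPL = 152.0 dB

152.0 dB


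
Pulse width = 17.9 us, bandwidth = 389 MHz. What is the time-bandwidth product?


TBP = 17.9 * 389 = 6963.1

6963.1


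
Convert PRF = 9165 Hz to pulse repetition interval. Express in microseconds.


PRI = 1/9165 = 0.0001091107 s = 109.1 us

109.1 us


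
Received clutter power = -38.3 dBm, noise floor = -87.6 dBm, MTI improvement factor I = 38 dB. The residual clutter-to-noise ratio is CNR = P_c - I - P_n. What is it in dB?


CNR = -38.3 - 38 - (-87.6) = 11.3 dB

11.3 dB


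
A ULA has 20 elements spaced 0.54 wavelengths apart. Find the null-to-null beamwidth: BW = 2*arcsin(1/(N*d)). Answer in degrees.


1/(N*d) = 1/(20*0.54) = 0.092593
BW = 2*arcsin(0.092593) = 10.6 degrees

10.6 degrees


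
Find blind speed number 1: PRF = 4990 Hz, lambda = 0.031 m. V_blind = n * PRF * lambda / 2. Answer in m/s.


V_blind = 1 * 4990 * 0.031 / 2 = 77.3 m/s

77.3 m/s


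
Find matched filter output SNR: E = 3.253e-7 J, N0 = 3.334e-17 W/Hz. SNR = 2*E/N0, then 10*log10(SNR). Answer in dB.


SNR_lin = 2 * 3.253e-7 / 3.334e-17 = 1.951e10
SNR_dB = 10*log10(1.951e10) = 102.9 dB

102.9 dB


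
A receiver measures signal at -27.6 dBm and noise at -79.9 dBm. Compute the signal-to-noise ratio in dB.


SNR = -27.6 - (-79.9) = 52.3 dB

52.3 dB


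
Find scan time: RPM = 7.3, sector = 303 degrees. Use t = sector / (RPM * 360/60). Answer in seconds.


t = 303 / (7.3 * 360) * 60 = 6.92 s

6.92 s


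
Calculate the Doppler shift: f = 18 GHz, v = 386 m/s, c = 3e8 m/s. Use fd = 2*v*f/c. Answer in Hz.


fd = 2 * 386 * 18000000000.0 / 3e8 = 46320.0 Hz

46320.0 Hz


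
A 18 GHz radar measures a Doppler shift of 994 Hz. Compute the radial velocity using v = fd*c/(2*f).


v = 994 * 3e8 / (2 * 18000000000.0) = 8.3 m/s

8.3 m/s


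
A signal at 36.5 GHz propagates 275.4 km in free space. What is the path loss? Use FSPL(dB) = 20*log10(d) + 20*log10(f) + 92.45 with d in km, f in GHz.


20*log10(275.4) = 48.8
20*log10(36.5) = 31.25
FSPL = 172.5 dB

172.5 dB


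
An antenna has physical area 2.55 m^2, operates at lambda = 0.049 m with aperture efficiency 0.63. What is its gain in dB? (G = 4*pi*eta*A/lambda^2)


G_linear = 4*pi*0.63*2.55/0.049^2 = 8408.11
G_dB = 10*log10(8408.11) = 39.2 dB

39.2 dB


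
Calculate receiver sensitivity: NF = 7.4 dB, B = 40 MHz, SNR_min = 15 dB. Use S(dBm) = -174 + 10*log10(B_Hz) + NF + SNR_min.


10*log10(40000000.0) = 76.02
S = -174 + 76.02 + 7.4 + 15 = -75.6 dBm

-75.6 dBm


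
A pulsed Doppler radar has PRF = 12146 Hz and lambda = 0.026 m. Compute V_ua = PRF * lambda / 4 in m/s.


V_ua = 12146 * 0.026 / 4 = 78.9 m/s

78.9 m/s


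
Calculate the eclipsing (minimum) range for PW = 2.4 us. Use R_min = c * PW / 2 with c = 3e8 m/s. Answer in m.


R_min = 3e8 * 2.4e-6 / 2 = 360.0 m

360.0 m


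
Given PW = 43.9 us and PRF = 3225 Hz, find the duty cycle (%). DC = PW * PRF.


DC = 43.9e-6 * 3225 * 100 = 14.16%

14.16%


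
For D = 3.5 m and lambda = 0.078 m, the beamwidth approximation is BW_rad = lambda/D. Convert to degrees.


BW_rad = 0.078 / 3.5 = 0.022286
BW_deg = 1.28 degrees

1.28 degrees


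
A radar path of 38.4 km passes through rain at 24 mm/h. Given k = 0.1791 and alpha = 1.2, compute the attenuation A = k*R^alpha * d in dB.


gamma = 0.1791 * 24^1.2 = 8.116132 dB/km
A = 8.116132 * 38.4 = 311.66 dB

311.66 dB


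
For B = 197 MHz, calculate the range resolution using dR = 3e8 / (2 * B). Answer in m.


dR = 3e8 / (2 * 197000000.0) = 0.76 m

0.76 m


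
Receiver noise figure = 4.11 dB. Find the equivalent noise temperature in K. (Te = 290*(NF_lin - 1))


NF_lin = 10^(4.11/10) = 2.576321
Te = 290 * (2.576321 - 1) = 457.1 K

457.1 K


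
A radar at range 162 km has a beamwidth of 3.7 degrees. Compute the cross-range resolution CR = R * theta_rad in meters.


BW_rad = 0.064577182
CR = 162000 * 0.064577182 = 10461.5 m

10461.5 m


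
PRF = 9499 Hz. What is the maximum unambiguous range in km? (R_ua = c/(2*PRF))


R_ua = 3e8 / (2 * 9499) = 15791.1 m = 15.8 km

15.8 km


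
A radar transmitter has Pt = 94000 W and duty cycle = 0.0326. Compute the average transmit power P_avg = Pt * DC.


P_avg = 94000 * 0.0326 = 3064.4 W

3064.4 W


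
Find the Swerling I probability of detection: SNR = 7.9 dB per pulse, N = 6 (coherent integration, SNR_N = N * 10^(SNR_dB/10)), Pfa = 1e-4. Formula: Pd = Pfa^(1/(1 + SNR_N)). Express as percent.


SNR_lin = 10^(7.9/10) = 6.16595
SNR_N = 6 * 6.16595 = 36.9957
1/(1 + SNR_N) = 1/37.9957 = 0.0263188
Pd = (1e-4)^0.0263188 = 0.78474
Pd = 78.5%

78.5%


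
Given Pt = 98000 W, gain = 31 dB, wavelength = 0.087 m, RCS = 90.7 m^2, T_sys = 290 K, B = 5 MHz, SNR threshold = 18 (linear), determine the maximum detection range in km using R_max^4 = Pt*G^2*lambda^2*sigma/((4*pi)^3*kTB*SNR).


G_lin = 10^(31/10) = 1258.925412
R^4 = 98000 * 1258.925412^2 * 0.087^2 * 90.7 / ((4*pi)^3 * 1.38e-23 * 290 * 5000000.0 * 18)
R^4 = 1.49184e20 m^4
R_max = (1.49184e20)^(1/4) = 110517.4 m = 110.5 km

110.5 km


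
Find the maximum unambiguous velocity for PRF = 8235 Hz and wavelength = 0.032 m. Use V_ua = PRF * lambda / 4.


V_ua = 8235 * 0.032 / 4 = 65.9 m/s

65.9 m/s


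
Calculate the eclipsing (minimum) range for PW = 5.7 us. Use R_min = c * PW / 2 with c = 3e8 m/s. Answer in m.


R_min = 3e8 * 5.7e-6 / 2 = 855.0 m

855.0 m


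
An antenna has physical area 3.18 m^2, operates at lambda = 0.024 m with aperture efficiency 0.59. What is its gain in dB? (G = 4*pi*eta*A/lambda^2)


G_linear = 4*pi*0.59*3.18/0.024^2 = 40932.33
G_dB = 10*log10(40932.33) = 46.1 dB

46.1 dB


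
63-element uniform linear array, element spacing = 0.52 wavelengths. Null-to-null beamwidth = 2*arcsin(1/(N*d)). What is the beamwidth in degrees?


1/(N*d) = 1/(63*0.52) = 0.030525
BW = 2*arcsin(0.030525) = 3.5 degrees

3.5 degrees


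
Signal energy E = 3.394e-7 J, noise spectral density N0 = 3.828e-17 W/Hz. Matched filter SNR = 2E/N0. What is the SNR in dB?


SNR_lin = 2 * 3.394e-7 / 3.828e-17 = 1.773e10
SNR_dB = 10*log10(1.773e10) = 102.5 dB

102.5 dB


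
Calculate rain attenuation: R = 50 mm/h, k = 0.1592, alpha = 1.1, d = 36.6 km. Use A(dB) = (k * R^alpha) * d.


gamma = 0.1592 * 50^1.1 = 11.770911 dB/km
A = 11.770911 * 36.6 = 430.82 dB

430.82 dB


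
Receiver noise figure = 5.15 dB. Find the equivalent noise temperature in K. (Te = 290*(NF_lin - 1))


NF_lin = 10^(5.15/10) = 3.273407
Te = 290 * (3.273407 - 1) = 659.3 K

659.3 K


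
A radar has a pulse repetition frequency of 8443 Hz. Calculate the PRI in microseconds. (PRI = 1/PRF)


PRI = 1/8443 = 0.0001184413 s = 118.4 us

118.4 us


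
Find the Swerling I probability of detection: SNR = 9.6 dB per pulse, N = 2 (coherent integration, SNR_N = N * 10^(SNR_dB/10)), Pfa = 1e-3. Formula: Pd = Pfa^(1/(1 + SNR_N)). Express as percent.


SNR_lin = 10^(9.6/10) = 9.12011
SNR_N = 2 * 9.12011 = 18.24022
1/(1 + SNR_N) = 1/19.24022 = 0.0519745
Pd = (1e-3)^0.0519745 = 0.69836
Pd = 69.8%

69.8%


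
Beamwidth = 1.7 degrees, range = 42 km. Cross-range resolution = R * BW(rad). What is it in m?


BW_rad = 0.029670597
CR = 42000 * 0.029670597 = 1246.2 m

1246.2 m


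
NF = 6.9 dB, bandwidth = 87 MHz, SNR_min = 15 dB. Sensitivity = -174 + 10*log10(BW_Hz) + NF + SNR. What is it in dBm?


10*log10(87000000.0) = 79.4
S = -174 + 79.4 + 6.9 + 15 = -72.7 dBm

-72.7 dBm


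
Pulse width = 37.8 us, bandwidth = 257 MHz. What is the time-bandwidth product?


TBP = 37.8 * 257 = 9714.6

9714.6


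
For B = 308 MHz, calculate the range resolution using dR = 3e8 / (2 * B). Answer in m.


dR = 3e8 / (2 * 308000000.0) = 0.49 m

0.49 m


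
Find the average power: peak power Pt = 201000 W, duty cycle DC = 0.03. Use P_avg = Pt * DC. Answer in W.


P_avg = 201000 * 0.03 = 6030.0 W

6030.0 W


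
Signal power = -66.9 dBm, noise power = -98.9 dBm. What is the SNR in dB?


SNR = -66.9 - (-98.9) = 32.0 dB

32.0 dB


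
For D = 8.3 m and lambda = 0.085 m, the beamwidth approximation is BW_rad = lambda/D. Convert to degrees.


BW_rad = 0.085 / 8.3 = 0.010241
BW_deg = 0.59 degrees

0.59 degrees


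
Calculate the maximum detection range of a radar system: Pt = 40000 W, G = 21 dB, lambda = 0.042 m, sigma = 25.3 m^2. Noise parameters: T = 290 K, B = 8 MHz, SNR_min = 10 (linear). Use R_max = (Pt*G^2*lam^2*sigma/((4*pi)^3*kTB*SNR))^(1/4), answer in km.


G_lin = 10^(21/10) = 125.892541
R^4 = 40000 * 125.892541^2 * 0.042^2 * 25.3 / ((4*pi)^3 * 1.38e-23 * 290 * 8000000.0 * 10)
R^4 = 4.4533e16 m^4
R_max = (4.4533e16)^(1/4) = 14526.8 m = 14.5 km

14.5 km


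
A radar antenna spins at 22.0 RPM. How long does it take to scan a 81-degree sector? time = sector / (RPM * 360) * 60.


t = 81 / (22.0 * 360) * 60 = 0.61 s

0.61 s


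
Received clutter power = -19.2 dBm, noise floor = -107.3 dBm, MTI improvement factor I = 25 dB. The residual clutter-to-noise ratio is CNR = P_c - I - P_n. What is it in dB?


CNR = -19.2 - 25 - (-107.3) = 63.1 dB

63.1 dB


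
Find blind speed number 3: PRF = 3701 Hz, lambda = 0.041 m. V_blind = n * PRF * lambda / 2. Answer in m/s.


V_blind = 3 * 3701 * 0.041 / 2 = 227.6 m/s

227.6 m/s


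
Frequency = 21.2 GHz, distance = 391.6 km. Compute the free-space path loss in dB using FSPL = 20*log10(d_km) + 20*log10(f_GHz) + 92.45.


20*log10(391.6) = 51.86
20*log10(21.2) = 26.53
FSPL = 170.8 dB

170.8 dB


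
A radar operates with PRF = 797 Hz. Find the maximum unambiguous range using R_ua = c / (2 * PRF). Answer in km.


R_ua = 3e8 / (2 * 797) = 188205.8 m = 188.2 km

188.2 km


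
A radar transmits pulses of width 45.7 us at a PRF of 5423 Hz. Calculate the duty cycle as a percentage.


DC = 45.7e-6 * 5423 * 100 = 24.78%

24.78%


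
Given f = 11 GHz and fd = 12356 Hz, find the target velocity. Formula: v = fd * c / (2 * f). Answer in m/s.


v = 12356 * 3e8 / (2 * 11000000000.0) = 168.5 m/s

168.5 m/s


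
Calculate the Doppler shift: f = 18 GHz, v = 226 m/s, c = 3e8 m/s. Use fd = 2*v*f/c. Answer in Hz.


fd = 2 * 226 * 18000000000.0 / 3e8 = 27120.0 Hz

27120.0 Hz


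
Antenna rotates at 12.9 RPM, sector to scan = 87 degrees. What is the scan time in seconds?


t = 87 / (12.9 * 360) * 60 = 1.12 s

1.12 s


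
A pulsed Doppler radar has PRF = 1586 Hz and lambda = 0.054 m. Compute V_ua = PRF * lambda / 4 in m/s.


V_ua = 1586 * 0.054 / 4 = 21.4 m/s

21.4 m/s


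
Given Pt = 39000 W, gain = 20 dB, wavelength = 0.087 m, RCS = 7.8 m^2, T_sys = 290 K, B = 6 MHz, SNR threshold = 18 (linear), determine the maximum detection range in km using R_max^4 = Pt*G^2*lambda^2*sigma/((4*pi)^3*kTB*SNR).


G_lin = 10^(20/10) = 100.0
R^4 = 39000 * 100.0^2 * 0.087^2 * 7.8 / ((4*pi)^3 * 1.38e-23 * 290 * 6000000.0 * 18)
R^4 = 2.68452e16 m^4
R_max = (2.68452e16)^(1/4) = 12800.2 m = 12.8 km

12.8 km


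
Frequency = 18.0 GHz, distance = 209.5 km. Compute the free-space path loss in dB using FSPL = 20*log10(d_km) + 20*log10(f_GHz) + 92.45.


20*log10(209.5) = 46.42
20*log10(18.0) = 25.11
FSPL = 164.0 dB

164.0 dB


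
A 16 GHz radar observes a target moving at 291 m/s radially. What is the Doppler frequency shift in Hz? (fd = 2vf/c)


fd = 2 * 291 * 16000000000.0 / 3e8 = 31040.0 Hz

31040.0 Hz


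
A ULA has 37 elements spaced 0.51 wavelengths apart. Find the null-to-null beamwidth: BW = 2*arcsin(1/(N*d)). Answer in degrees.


1/(N*d) = 1/(37*0.51) = 0.052994
BW = 2*arcsin(0.052994) = 6.1 degrees

6.1 degrees


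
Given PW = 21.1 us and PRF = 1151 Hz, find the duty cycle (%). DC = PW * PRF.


DC = 21.1e-6 * 1151 * 100 = 2.43%

2.43%


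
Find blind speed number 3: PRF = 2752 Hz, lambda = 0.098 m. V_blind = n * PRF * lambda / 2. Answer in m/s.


V_blind = 3 * 2752 * 0.098 / 2 = 404.5 m/s

404.5 m/s


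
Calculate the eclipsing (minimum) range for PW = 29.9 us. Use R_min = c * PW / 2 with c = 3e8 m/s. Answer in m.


R_min = 3e8 * 29.9e-6 / 2 = 4485.0 m

4485.0 m


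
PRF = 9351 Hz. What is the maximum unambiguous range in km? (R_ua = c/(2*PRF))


R_ua = 3e8 / (2 * 9351) = 16041.1 m = 16.0 km

16.0 km


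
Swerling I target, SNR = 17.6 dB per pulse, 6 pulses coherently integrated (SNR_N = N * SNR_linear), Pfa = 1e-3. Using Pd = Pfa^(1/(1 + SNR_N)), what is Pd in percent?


SNR_lin = 10^(17.6/10) = 57.54399
SNR_N = 6 * 57.54399 = 345.26394
1/(1 + SNR_N) = 1/346.26394 = 0.002888
Pd = (1e-3)^0.002888 = 0.98025
Pd = 98.0%

98.0%


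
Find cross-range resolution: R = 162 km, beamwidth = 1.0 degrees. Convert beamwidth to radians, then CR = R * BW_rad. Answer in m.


BW_rad = 0.017453293
CR = 162000 * 0.017453293 = 2827.4 m

2827.4 m


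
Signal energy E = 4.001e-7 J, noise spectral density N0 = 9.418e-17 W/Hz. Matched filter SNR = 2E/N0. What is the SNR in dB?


SNR_lin = 2 * 4.001e-7 / 9.418e-17 = 8.496e9
SNR_dB = 10*log10(8.496e9) = 99.3 dB

99.3 dB


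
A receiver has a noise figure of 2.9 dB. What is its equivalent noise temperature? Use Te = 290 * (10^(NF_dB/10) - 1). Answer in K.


NF_lin = 10^(2.9/10) = 1.949845
Te = 290 * (1.949845 - 1) = 275.5 K

275.5 K


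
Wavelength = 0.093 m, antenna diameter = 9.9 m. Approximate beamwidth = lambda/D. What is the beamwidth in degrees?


BW_rad = 0.093 / 9.9 = 0.009394
BW_deg = 0.54 degrees

0.54 degrees


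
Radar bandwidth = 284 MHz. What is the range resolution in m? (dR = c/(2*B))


dR = 3e8 / (2 * 284000000.0) = 0.53 m

0.53 m


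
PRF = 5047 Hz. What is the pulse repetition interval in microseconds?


PRI = 1/5047 = 0.0001981375 s = 198.1 us

198.1 us


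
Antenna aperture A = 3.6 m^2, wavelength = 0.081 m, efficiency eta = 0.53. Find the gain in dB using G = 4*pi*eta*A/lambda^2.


G_linear = 4*pi*0.53*3.6/0.081^2 = 3654.42
G_dB = 10*log10(3654.42) = 35.6 dB

35.6 dB


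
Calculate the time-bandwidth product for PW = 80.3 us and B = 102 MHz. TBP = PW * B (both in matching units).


TBP = 80.3 * 102 = 8190.6

8190.6


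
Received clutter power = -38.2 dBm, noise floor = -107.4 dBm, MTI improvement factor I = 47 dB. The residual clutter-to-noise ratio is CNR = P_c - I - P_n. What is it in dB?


CNR = -38.2 - 47 - (-107.4) = 22.2 dB

22.2 dB


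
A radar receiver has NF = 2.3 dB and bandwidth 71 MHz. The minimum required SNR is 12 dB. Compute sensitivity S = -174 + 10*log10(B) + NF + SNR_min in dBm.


10*log10(71000000.0) = 78.51
S = -174 + 78.51 + 2.3 + 12 = -81.2 dBm

-81.2 dBm


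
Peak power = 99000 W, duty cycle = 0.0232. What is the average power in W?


P_avg = 99000 * 0.0232 = 2296.8 W

2296.8 W


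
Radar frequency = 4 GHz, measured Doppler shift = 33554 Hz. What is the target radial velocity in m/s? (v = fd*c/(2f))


v = 33554 * 3e8 / (2 * 4000000000.0) = 1258.3 m/s

1258.3 m/s


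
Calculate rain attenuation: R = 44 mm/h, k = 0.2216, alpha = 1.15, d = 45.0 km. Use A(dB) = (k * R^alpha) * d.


gamma = 0.2216 * 44^1.15 = 17.200471 dB/km
A = 17.200471 * 45.0 = 774.02 dB

774.02 dB


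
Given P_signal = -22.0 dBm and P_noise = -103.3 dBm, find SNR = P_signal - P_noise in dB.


SNR = -22.0 - (-103.3) = 81.3 dB

81.3 dB


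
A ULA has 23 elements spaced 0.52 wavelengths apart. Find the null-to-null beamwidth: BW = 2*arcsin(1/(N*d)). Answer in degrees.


1/(N*d) = 1/(23*0.52) = 0.083612
BW = 2*arcsin(0.083612) = 9.6 degrees

9.6 degrees


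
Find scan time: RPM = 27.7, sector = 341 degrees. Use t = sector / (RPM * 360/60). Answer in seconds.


t = 341 / (27.7 * 360) * 60 = 2.05 s

2.05 s


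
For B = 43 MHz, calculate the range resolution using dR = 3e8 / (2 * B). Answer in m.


dR = 3e8 / (2 * 43000000.0) = 3.49 m

3.49 m


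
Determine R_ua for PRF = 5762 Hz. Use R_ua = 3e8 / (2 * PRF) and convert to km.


R_ua = 3e8 / (2 * 5762) = 26032.6 m = 26.0 km

26.0 km


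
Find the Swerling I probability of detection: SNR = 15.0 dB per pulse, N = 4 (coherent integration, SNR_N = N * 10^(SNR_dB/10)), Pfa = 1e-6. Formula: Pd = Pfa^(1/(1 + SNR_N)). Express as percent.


SNR_lin = 10^(15.0/10) = 31.62278
SNR_N = 4 * 31.62278 = 126.49112
1/(1 + SNR_N) = 1/127.49112 = 0.0078437
Pd = (1e-6)^0.0078437 = 0.8973
Pd = 89.7%

89.7%
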